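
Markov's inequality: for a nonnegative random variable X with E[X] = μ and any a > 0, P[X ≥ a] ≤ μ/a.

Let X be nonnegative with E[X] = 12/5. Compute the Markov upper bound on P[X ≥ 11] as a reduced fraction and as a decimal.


μ = E[X] = 12/5, a = 11.
Markov: P[X ≥ 11] ≤ μ/a = (12/5)/11 = 12/55.
Numerically: ≈ 0.21818.
(Since a = 11 > μ = 2.40000, the bound 12/55 is < 1 and informative.)

P[X ≥ 11] ≤ 12/55 ≈ 0.21818.


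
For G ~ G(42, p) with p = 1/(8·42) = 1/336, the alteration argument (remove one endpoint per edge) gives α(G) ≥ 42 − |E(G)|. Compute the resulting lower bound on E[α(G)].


E[|E(G)|] = C(42, 2)·p = 861 · (1/336) = 41/16.
E[α(G)] ≥ n − E[|E(G)|] = 42 − 41/16 = 631/16.
Numerically: ≈ 39.437500.
(This is only a lower bound; the true E[α(G)] may be larger.)

E[α(G)] ≥ 631/16 ≈ 39.437500.


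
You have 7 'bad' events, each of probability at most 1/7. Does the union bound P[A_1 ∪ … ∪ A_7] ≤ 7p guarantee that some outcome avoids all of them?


Union bound: P[∪_{i=1}^{7} A_i] ≤ Σ_i P[A_i] ≤ 7·p = 7·(1/7) = 1.
Numerically: 1 ≈ 1.0000000.
Is 1 < 1? NO.
Since the bound 1 is ≥ 1, the union bound is uninformative here; it does NOT by itself certify existence.

7·p = 1 ≈ 1.0000000; existence NOT certified by the union bound.


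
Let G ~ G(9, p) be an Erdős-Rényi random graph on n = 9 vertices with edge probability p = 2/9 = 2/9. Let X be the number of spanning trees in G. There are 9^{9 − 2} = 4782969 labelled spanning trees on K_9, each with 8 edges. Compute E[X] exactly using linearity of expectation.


K_9 has 9^{9 − 2} = 4782969 labelled spanning trees.
For each such spanning tree H, let X_H = 1 if all 8 edges of H are present in G. Then P[X_H = 1] = p^{8} = (2/9)^{8} = 256/43046721.
By linearity: E[X] = Σ_H E[X_H] = 4782969 · p^{8} = 4782969 · 256/43046721 = 256/9.
Numerically: E[X] ≈ 28.4.

E[X] = 4782969 · (2/9)^{8} = 256/9 ≈ 28.4.


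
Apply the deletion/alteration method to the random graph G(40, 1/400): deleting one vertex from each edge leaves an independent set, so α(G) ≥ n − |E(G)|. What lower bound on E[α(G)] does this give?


E[|E(G)|] = C(40, 2)·p = 780 · (1/400) = 39/20.
E[α(G)] ≥ n − E[|E(G)|] = 40 − 39/20 = 761/20.
Numerically: ≈ 38.05000.
(This is only a lower bound; the true E[α(G)] may be larger.)

E[α(G)] ≥ 761/20 ≈ 38.05000.


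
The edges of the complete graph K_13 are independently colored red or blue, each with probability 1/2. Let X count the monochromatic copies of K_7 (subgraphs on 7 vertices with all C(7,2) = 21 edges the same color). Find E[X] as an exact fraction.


Let X = Σ_S X_S over the C(13, 7) = 1716 subsets S of size 7, where X_S = 1 if the K_7 on S is monochromatic.
For a fixed S, the K_7 on S has C(7, 2) = 21 edges. P[all 21 edges red] = (1/2)^21, and likewise for blue, so P[monochromatic] = 2·(1/2)^21 = 2^{1 − 21} = 1/1048576.
By linearity: E[X] = C(13, 7) · 2^{1 − 21} = 1716 · 1/1048576 = 429/262144.
Numerically: E[X] ≈ 0.002.

E[X] = C(13,7)·2^(1−C(7,2)) = 429/262144 ≈ 0.002.


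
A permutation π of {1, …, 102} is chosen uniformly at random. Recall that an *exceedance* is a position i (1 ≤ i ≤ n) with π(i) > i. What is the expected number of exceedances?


Write X = Σ_{i=1}^{102} X_i, where X_i = 1_{π(i) > i}.
For each fixed i, π(i) is uniform over {1, …, 102} (marginal of a uniform permutation), so P[π(i) > i] = (n − i)/n. Summing: Σ_{i=1}^{102} (n − i)/n = (0 + 1 + … + 101)/102 = 102(102 − 1)/(2·102) = (102 − 1)/2.
Hence E[X] = Σ_{i=1}^{102} (102 − i)/102 = 101/2 ≈ 50.50000.

E[X] = 101/2 = 50.50000.


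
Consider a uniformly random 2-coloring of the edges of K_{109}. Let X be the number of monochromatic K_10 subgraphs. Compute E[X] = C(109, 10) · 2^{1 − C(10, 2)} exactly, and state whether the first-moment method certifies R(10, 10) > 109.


E[X] = C(109, 10) · 2^{1 − 45} = 42634215112710 · 2^{−44} = 42634215112710/17592186044416.
As a reduced fraction: E[X] = 21317107556355/8796093022208 ≈ 2.4234745.
Is E[X] < 1? NO.
Since E[X] ≥ 1, the first-moment bound is inconclusive at n = 109; it does NOT by itself certify R(10, 10) > 109.

E[X] = 21317107556355/8796093022208 ≈ 2.4234745; E[X] ≥ 1; first-moment method inconclusive here.


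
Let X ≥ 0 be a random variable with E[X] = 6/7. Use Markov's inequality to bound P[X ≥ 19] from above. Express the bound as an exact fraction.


μ = E[X] = 6/7, a = 19.
Markov: P[X ≥ 19] ≤ μ/a = (6/7)/19 = 6/133.
Numerically: ≈ 0.04511.
(Since a = 19 > μ = 0.85714, the bound 6/133 is < 1 and informative.)

P[X ≥ 19] ≤ 6/133 ≈ 0.04511.


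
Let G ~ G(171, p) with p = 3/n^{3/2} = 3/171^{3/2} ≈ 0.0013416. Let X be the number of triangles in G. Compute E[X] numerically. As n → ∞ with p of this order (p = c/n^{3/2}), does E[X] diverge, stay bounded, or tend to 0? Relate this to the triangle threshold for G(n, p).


Number of potential triangles: C(171, 3) = 818805.
Each occurs with probability p³ ≈ (0.0013416)³ ≈ 2.4148006e-09.
By linearity: E[X] = C(171, 3)·p³ ≈ 818805 · 2.4148006e-09 ≈ 0.00198.
Since α = 3/2 > 1, p = c/n^{3/2} = o(1/n) is below the triangle threshold p ~ 1/n. Asymptotically E[X] ~ (c³/6)·n^{3(1−α)} = (3³/6)·n^{-1.5} → 0, so by Markov's inequality G has no triangles w.h.p.

E[X] ≈ 0.00198; in regime p = Θ(1/n^{3/2}) E[X] tends to 0 (below the triangle threshold p ~ 1/n).


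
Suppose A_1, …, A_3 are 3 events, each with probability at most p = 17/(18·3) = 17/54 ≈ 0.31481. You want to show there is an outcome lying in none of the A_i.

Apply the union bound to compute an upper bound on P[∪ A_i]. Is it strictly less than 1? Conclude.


Union bound: P[∪_{i=1}^{3} A_i] ≤ Σ_i P[A_i] ≤ 3·p = 3·(17/54) = 17/18.
Numerically: 17/18 ≈ 0.94444.
Is 17/18 < 1? YES.
Since P[∪ A_i] ≤ 17/18 < 1, the complement has P[∩ A_i^c] ≥ 1 − 17/18 = 1/18 > 0, so some outcome avoids every A_i.

3·p = 17/18 ≈ 0.94444; existence CERTIFIED by the union bound.


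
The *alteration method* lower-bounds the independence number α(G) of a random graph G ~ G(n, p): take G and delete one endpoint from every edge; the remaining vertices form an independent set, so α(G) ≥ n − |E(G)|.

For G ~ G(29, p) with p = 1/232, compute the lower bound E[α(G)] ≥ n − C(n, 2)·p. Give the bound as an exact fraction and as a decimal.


E[|E(G)|] = C(29, 2)·p = 406 · (1/232) = 7/4.
E[α(G)] ≥ n − E[|E(G)|] = 29 − 7/4 = 109/4.
Numerically: ≈ 27.250.
(This is only a lower bound; the true E[α(G)] may be larger.)

E[α(G)] ≥ 109/4 ≈ 27.250.


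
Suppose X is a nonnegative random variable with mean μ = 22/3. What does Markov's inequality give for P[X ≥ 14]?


μ = E[X] = 22/3, a = 14.
Markov: P[X ≥ 14] ≤ μ/a = (22/3)/14 = 11/21.
Numerically: ≈ 0.524.
(Since a = 14 > μ = 7.333, the bound 11/21 is < 1 and informative.)

P[X ≥ 14] ≤ 11/21 ≈ 0.524.


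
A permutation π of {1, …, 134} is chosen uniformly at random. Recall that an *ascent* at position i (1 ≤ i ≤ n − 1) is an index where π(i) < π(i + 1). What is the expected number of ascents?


Write X = Σ X_I over i = 1, …, 133, with X_I the indicator of one ascent.
There are 133 indicators.
For each fixed i, the pair (π(i), π(i+1)) is a uniformly random ordered pair of distinct values from {1, …, 134}; by symmetry P[π(i) < π(i+1)] = 1/2.
By linearity: E[X] = 133 · (1/2) = (134 − 1) · (1/2) = 133/2 ≈ 66.500000.

E[X] = 133/2 = 66.500000.


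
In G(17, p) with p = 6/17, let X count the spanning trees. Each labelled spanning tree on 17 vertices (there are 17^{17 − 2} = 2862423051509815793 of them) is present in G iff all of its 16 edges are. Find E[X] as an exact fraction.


K_17 has 17^{17 − 2} = 2862423051509815793 labelled spanning trees.
For each such spanning tree H, let X_H = 1 if all 16 edges of H are present in G. Then P[X_H = 1] = p^{16} = (6/17)^{16} = 2821109907456/48661191875666868481.
By linearity: E[X] = Σ_H E[X_H] = 2862423051509815793 · p^{16} = 2862423051509815793 · 2821109907456/48661191875666868481 = 2821109907456/17.
Numerically: E[X] ≈ 1.6595e+11.

E[X] = 2862423051509815793 · (6/17)^{16} = 2821109907456/17 ≈ 1.6595e+11.


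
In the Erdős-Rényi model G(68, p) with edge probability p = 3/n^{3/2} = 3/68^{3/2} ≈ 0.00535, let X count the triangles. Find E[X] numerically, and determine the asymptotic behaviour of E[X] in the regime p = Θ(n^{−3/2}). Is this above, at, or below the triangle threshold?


Number of potential triangles: C(68, 3) = 50116.
Each occurs with probability p³ ≈ (0.00535)³ ≈ 1.531347e-07.
By linearity: E[X] = C(68, 3)·p³ ≈ 50116 · 1.531347e-07 ≈ 0.0077.
Since α = 3/2 > 1, p = c/n^{3/2} = o(1/n) is below the triangle threshold p ~ 1/n. Asymptotically E[X] ~ (c³/6)·n^{3(1−α)} = (3³/6)·n^{-1.5} → 0, so by Markov's inequality G has no triangles w.h.p.

E[X] ≈ 0.0077; in regime p = Θ(1/n^{3/2}) E[X] tends to 0 (below the triangle threshold p ~ 1/n).


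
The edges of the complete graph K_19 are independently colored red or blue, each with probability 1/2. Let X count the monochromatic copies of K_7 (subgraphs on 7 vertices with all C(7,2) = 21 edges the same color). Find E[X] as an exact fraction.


Let X = Σ_S X_S over the C(19, 7) = 50388 subsets S of size 7, where X_S = 1 if the K_7 on S is monochromatic.
For a fixed S, the K_7 on S has C(7, 2) = 21 edges. P[all 21 edges red] = (1/2)^21, and likewise for blue, so P[monochromatic] = 2·(1/2)^21 = 2^{1 − 21} = 1/1048576.
By linearity of expectation: E[X] = C(19, 7) · 2^{1 − 21} = 50388 · 1/1048576 = 12597/262144.
Numerically: E[X] ≈ 0.048054.

E[X] = C(19,7)·2^(1−C(7,2)) = 12597/262144 ≈ 0.048054.


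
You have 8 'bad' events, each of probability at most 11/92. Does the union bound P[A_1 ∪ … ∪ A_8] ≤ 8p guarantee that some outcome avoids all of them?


Union bound: P[∪_{i=1}^{8} A_i] ≤ Σ_i P[A_i] ≤ 8·p = 8·(11/92) = 22/23.
Numerically: 22/23 ≈ 0.9565217.
Is 22/23 < 1? YES.
Since P[∪ A_i] ≤ 22/23 < 1, the complement has P[∩ A_i^c] ≥ 1 − 22/23 = 1/23 > 0, so some outcome avoids every A_i.

8·p = 22/23 ≈ 0.9565217; existence CERTIFIED by the union bound.


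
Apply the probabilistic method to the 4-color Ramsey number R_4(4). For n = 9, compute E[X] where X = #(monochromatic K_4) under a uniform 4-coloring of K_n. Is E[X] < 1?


E[X] = C(9, 4) · 4^{1 − 6} = 126 · 4^{−5} = 126/1024.
As a reduced fraction: E[X] = 63/512 ≈ 0.1230469.
Is E[X] < 1? YES.
Since E[X] < 1, there exists a 4-coloring of K_{9} with no monochromatic K_4; hence R_4(4) > 9.

E[X] = 63/512 ≈ 0.1230469; E[X] < 1, so R_4(4) > 9.


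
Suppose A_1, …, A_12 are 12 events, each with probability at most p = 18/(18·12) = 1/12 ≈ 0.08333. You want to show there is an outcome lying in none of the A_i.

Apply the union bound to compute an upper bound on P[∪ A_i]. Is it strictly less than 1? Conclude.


Union bound: P[∪_{i=1}^{12} A_i] ≤ Σ_i P[A_i] ≤ 12·p = 12·(1/12) = 1.
Numerically: 1 ≈ 1.00000.
Is 1 < 1? NO.
Since the bound 1 is ≥ 1, the union bound is uninformative here; it does NOT by itself certify existence.

12·p = 1 ≈ 1.00000; existence NOT certified by the union bound.


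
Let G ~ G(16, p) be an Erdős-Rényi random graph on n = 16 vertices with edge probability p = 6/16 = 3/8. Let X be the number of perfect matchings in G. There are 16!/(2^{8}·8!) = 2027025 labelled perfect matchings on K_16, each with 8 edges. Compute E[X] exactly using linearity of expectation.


K_16 has 16!/(2^{8}·8!) = 2027025 labelled perfect matchings.
For each such perfect matching H, let X_H = 1 if all 8 edges of H are present in G. Then P[X_H = 1] = p^{8} = (3/8)^{8} = 6561/16777216.
By linearity of expectation: E[X] = Σ_H E[X_H] = 2027025 · p^{8} = 2027025 · 6561/16777216 = 13299311025/16777216.
Numerically: E[X] ≈ 792.7.

E[X] = 2027025 · (3/8)^{8} = 13299311025/16777216 ≈ 792.7.


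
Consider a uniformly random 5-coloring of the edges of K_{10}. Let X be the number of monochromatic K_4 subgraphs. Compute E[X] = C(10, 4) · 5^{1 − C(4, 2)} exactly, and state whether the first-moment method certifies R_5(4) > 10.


E[X] = C(10, 4) · 5^{1 − 6} = 210 · 5^{−5} = 210/3125.
As a reduced fraction: E[X] = 42/625 ≈ 0.06720.
Is E[X] < 1? YES.
Since E[X] < 1, there exists a 5-coloring of K_{10} with no monochromatic K_4; hence R_5(4) > 10.

E[X] = 42/625 ≈ 0.06720; E[X] < 1, so R_5(4) > 10.


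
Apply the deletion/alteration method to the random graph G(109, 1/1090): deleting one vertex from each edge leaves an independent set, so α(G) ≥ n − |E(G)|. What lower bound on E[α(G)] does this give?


E[|E(G)|] = C(109, 2)·p = 5886 · (1/1090) = 27/5.
E[α(G)] ≥ n − E[|E(G)|] = 109 − 27/5 = 518/5.
Numerically: ≈ 103.600000.
(This is only a lower bound; the true E[α(G)] may be larger.)

E[α(G)] ≥ 518/5 ≈ 103.600000.


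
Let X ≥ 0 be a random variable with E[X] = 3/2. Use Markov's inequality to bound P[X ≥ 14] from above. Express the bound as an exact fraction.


μ = E[X] = 3/2, a = 14.
Markov: P[X ≥ 14] ≤ μ/a = (3/2)/14 = 3/28.
Numerically: ≈ 0.1071.
(Since a = 14 > μ = 1.5000, the bound 3/28 is < 1 and informative.)

P[X ≥ 14] ≤ 3/28 ≈ 0.1071.


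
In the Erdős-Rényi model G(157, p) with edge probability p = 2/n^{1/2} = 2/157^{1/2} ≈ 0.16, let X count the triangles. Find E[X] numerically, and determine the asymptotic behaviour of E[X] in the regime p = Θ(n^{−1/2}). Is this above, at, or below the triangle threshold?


Number of potential triangles: C(157, 3) = 632710.
Each occurs with probability p³ ≈ (0.16)³ ≈ 4.06668e-03.
By linearity: E[X] = C(157, 3)·p³ ≈ 632710 · 4.06668e-03 ≈ 2573.032.
Since α = 1/2 < 1, p = c/n^{1/2} ≫ 1/n is above the triangle threshold p ~ 1/n. Asymptotically E[X] ~ (c³/6)·n^{3(1−α)} = (2³/6)·n^{1.5} → ∞; triangles are abundant w.h.p.

E[X] ≈ 2573.032; in regime p = Θ(1/n^{1/2}) E[X] diverges (above the triangle threshold p ~ 1/n).


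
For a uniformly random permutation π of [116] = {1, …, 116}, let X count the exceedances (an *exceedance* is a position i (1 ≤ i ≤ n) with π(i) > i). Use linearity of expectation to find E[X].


Write X = Σ_{i=1}^{116} X_i, where X_i = 1_{π(i) > i}.
For each fixed i, π(i) is uniform over {1, …, 116} (marginal of a uniform permutation), so P[π(i) > i] = (n − i)/n. Summing: Σ_{i=1}^{116} (n − i)/n = (0 + 1 + … + 115)/116 = 116(116 − 1)/(2·116) = (116 − 1)/2.
Hence E[X] = Σ_{i=1}^{116} (116 − i)/116 = 115/2 ≈ 57.50000.

E[X] = 115/2 = 57.50000.


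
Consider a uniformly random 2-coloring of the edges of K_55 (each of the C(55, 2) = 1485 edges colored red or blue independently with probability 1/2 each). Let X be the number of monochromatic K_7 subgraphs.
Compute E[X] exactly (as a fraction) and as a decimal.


Let X = Σ_S X_S over the C(55, 7) = 202927725 subsets S of size 7, where X_S = 1 if the K_7 on S is monochromatic.
For a fixed S, the K_7 on S has C(7, 2) = 21 edges. P[all 21 edges red] = (1/2)^21, and likewise for blue, so P[monochromatic] = 2·(1/2)^21 = 2^{1 − 21} = 1/1048576.
By linearity: E[X] = C(55, 7) · 2^{1 − 21} = 202927725 · 1/1048576 = 202927725/1048576.
Numerically: E[X] ≈ 193.52696.

E[X] = C(55,7)·2^(1−C(7,2)) = 202927725/1048576 ≈ 193.52696.


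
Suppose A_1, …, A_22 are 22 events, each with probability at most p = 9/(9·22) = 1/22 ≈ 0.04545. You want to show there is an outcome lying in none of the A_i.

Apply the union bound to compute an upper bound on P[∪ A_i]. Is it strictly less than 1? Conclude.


Union bound: P[∪_{i=1}^{22} A_i] ≤ Σ_i P[A_i] ≤ 22·p = 22·(1/22) = 1.
Numerically: 1 ≈ 1.00000.
Is 1 < 1? NO.
Since the bound 1 is ≥ 1, the union bound is uninformative here; it does NOT by itself certify existence.

22·p = 1 ≈ 1.00000; existence NOT certified by the union bound.


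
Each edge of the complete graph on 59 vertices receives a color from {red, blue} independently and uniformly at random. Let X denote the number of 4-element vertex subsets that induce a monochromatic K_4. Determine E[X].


Let X = Σ_S X_S over the C(59, 4) = 455126 subsets S of size 4, where X_S = 1 if the K_4 on S is monochromatic.
For a fixed S, the K_4 on S has C(4, 2) = 6 edges. P[all 6 edges red] = (1/2)^6, and likewise for blue, so P[monochromatic] = 2·(1/2)^6 = 2^{1 − 6} = 1/32.
By linearity: E[X] = C(59, 4) · 2^{1 − 6} = 455126 · 1/32 = 227563/16.
Numerically: E[X] ≈ 14222.6875.

E[X] = C(59,4)·2^(1−C(4,2)) = 227563/16 ≈ 14222.6875.


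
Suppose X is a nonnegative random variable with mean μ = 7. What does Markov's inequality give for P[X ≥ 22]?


μ = E[X] = 7, a = 22.
Markov: P[X ≥ 22] ≤ μ/a = (7)/22 = 7/22.
Numerically: ≈ 0.3182.
(Since a = 22 > μ = 7.0000, the bound 7/22 is < 1 and informative.)

P[X ≥ 22] ≤ 7/22 ≈ 0.3182.


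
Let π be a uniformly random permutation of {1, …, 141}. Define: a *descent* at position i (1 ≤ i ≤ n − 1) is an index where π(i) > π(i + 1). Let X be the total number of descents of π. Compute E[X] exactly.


Write X = Σ X_I over i = 1, …, 140, with X_I the indicator of one descent.
There are 140 indicators.
For each fixed i, the pair (π(i), π(i+1)) is a uniformly random ordered pair of distinct values from {1, …, 141}; by symmetry P[π(i) > π(i+1)] = 1/2.
By linearity: E[X] = 140 · (1/2) = (141 − 1) · (1/2) = 70 ≈ 70.0000.

E[X] = 70 = 70.0000.


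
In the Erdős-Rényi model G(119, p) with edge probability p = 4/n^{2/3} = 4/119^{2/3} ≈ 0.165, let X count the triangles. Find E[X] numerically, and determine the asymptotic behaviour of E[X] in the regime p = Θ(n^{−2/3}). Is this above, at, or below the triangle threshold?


Number of potential triangles: C(119, 3) = 273819.
Each occurs with probability p³ ≈ (0.165)³ ≈ 4.51945e-03.
By linearity: E[X] = C(119, 3)·p³ ≈ 273819 · 4.51945e-03 ≈ 1237.513.
Since α = 2/3 < 1, p = c/n^{2/3} ≫ 1/n is above the triangle threshold p ~ 1/n. Asymptotically E[X] ~ (c³/6)·n^{3(1−α)} = (4³/6)·n^{1} → ∞; triangles are abundant w.h.p.

E[X] ≈ 1237.513; in regime p = Θ(1/n^{2/3}) E[X] diverges (above the triangle threshold p ~ 1/n).


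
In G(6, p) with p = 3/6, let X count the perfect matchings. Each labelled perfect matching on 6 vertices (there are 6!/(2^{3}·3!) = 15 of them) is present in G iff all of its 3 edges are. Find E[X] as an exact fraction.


K_6 has 6!/(2^{3}·3!) = 15 labelled perfect matchings.
For each such perfect matching H, let X_H = 1 if all 3 edges of H are present in G. Then P[X_H = 1] = p^{3} = (1/2)^{3} = 1/8.
By linearity of expectation: E[X] = Σ_H E[X_H] = 15 · p^{3} = 15 · 1/8 = 15/8.
Numerically: E[X] ≈ 1.875.

E[X] = 15 · (1/2)^{3} = 15/8 ≈ 1.875.


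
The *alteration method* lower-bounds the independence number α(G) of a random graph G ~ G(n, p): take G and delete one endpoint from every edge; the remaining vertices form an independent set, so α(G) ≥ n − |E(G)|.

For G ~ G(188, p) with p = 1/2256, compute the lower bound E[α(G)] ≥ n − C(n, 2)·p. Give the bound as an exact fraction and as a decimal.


E[|E(G)|] = C(188, 2)·p = 17578 · (1/2256) = 187/24.
E[α(G)] ≥ n − E[|E(G)|] = 188 − 187/24 = 4325/24.
Numerically: ≈ 180.208.
(This is only a lower bound; the true E[α(G)] may be larger.)

E[α(G)] ≥ 4325/24 ≈ 180.208.


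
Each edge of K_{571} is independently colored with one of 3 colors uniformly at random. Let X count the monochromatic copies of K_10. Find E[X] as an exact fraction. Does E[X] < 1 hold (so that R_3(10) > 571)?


E[X] = C(571, 10) · 3^{1 − 45} = 937951290893172842001 · 3^{−44} = 937951290893172842001/984770902183611232881.
As a reduced fraction: E[X] = 104216810099241426889/109418989131512359209 ≈ 0.952.
Is E[X] < 1? YES.
Since E[X] < 1, there exists a 3-coloring of K_{571} with no monochromatic K_10; hence R_3(10) > 571.

E[X] = 104216810099241426889/109418989131512359209 ≈ 0.952; E[X] < 1, so R_3(10) > 571.


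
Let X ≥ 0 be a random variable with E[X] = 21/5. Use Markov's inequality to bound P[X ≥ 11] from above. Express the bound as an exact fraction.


μ = E[X] = 21/5, a = 11.
Markov: P[X ≥ 11] ≤ μ/a = (21/5)/11 = 21/55.
Numerically: ≈ 0.3818.
(Since a = 11 > μ = 4.2000, the bound 21/55 is < 1 and informative.)

P[X ≥ 11] ≤ 21/55 ≈ 0.3818.


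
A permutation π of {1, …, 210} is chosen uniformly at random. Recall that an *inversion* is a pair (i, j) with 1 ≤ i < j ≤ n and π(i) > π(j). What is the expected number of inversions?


Write X = Σ X_I over the C(210, 2) = 21945 pairs i < j, with X_I the indicator of one inversion.
There are 21945 indicators.
For each fixed pair i < j, the values π(i) and π(j) are two distinct elements of {1, …, 210} in uniformly random order; by symmetry P[π(i) > π(j)] = 1/2.
By linearity: E[X] = 21945 · (1/2) = C(210, 2) · (1/2) = 21945/2 = 21945/2 ≈ 10972.5000.

E[X] = 21945/2 = 10972.5000.


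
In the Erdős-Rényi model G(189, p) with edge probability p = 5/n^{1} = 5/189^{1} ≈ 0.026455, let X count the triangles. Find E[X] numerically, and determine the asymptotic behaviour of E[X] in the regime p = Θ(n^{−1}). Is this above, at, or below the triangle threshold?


Number of potential triangles: C(189, 3) = 1107414.
Each occurs with probability p³ ≈ (0.026455)³ ≈ 1.8515038e-05.
By linearity: E[X] = C(189, 3)·p³ ≈ 1107414 · 1.8515038e-05 ≈ 20.50381.
Here α = 1, so p = 5/n is exactly at the triangle threshold p ~ 1/n. Asymptotically E[X] → c³/6 = 5³/6 = 125/6 ≈ 20.83333, a bounded constant. In this regime the triangle count is asymptotically Poisson(c³/6).

E[X] ≈ 20.50381; in regime p = Θ(1/n^{1}) E[X] stays bounded (at the triangle threshold p ~ 1/n).


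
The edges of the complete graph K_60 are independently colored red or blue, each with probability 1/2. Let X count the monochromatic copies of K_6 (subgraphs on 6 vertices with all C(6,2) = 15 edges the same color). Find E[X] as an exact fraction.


Let X = Σ_S X_S over the C(60, 6) = 50063860 subsets S of size 6, where X_S = 1 if the K_6 on S is monochromatic.
For a fixed S, the K_6 on S has C(6, 2) = 15 edges. P[all 15 edges red] = (1/2)^15, and likewise for blue, so P[monochromatic] = 2·(1/2)^15 = 2^{1 − 15} = 1/16384.
By linearity: E[X] = C(60, 6) · 2^{1 − 15} = 50063860 · 1/16384 = 12515965/4096.
Numerically: E[X] ≈ 3055.656.

E[X] = C(60,6)·2^(1−C(6,2)) = 12515965/4096 ≈ 3055.656.


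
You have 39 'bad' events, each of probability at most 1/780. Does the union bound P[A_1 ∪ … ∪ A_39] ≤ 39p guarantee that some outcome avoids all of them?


Union bound: P[∪_{i=1}^{39} A_i] ≤ Σ_i P[A_i] ≤ 39·p = 39·(1/780) = 1/20.
Numerically: 1/20 ≈ 0.050000.
Is 1/20 < 1? YES.
Since P[∪ A_i] ≤ 1/20 < 1, the complement has P[∩ A_i^c] ≥ 1 − 1/20 = 19/20 > 0, so some outcome avoids every A_i.

39·p = 1/20 ≈ 0.050000; existence CERTIFIED by the union bound.


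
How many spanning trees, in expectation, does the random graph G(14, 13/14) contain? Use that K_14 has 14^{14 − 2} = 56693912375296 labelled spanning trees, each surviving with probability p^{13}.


K_14 has 14^{14 − 2} = 56693912375296 labelled spanning trees.
For each such spanning tree H, let X_H = 1 if all 13 edges of H are present in G. Then P[X_H = 1] = p^{13} = (13/14)^{13} = 302875106592253/793714773254144.
By linearity: E[X] = Σ_H E[X_H] = 56693912375296 · p^{13} = 56693912375296 · 302875106592253/793714773254144 = 302875106592253/14.
Numerically: E[X] ≈ 2.16e+13.

E[X] = 56693912375296 · (13/14)^{13} = 302875106592253/14 ≈ 2.16e+13.


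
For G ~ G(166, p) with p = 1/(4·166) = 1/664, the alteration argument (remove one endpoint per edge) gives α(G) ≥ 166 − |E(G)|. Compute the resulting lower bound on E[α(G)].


E[|E(G)|] = C(166, 2)·p = 13695 · (1/664) = 165/8.
E[α(G)] ≥ n − E[|E(G)|] = 166 − 165/8 = 1163/8.
Numerically: ≈ 145.3750.
(This is only a lower bound; the true E[α(G)] may be larger.)

E[α(G)] ≥ 1163/8 ≈ 145.3750.


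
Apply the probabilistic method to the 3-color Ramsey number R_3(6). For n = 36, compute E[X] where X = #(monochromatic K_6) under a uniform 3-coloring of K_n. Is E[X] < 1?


E[X] = C(36, 6) · 3^{1 − 15} = 1947792 · 3^{−14} = 1947792/4782969.
As a reduced fraction: E[X] = 649264/1594323 ≈ 0.407235.
Is E[X] < 1? YES.
Since E[X] < 1, there exists a 3-coloring of K_{36} with no monochromatic K_6; hence R_3(6) > 36.

E[X] = 649264/1594323 ≈ 0.407235; E[X] < 1, so R_3(6) > 36.


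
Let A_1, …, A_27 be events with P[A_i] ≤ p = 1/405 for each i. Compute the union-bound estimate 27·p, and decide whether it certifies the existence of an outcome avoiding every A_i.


Union bound: P[∪_{i=1}^{27} A_i] ≤ Σ_i P[A_i] ≤ 27·p = 27·(1/405) = 1/15.
Numerically: 1/15 ≈ 0.06667.
Is 1/15 < 1? YES.
Since P[∪ A_i] ≤ 1/15 < 1, the complement has P[∩ A_i^c] ≥ 1 − 1/15 = 14/15 > 0, so some outcome avoids every A_i.

27·p = 1/15 ≈ 0.06667; existence CERTIFIED by the union bound.


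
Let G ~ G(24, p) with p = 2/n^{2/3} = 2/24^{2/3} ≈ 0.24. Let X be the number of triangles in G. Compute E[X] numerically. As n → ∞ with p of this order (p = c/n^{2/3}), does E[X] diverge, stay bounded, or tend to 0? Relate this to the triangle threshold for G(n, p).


Number of potential triangles: C(24, 3) = 2024.
Each occurs with probability p³ ≈ (0.24)³ ≈ 1.38889e-02.
By linearity: E[X] = C(24, 3)·p³ ≈ 2024 · 1.38889e-02 ≈ 28.111.
Since α = 2/3 < 1, p = c/n^{2/3} ≫ 1/n is above the triangle threshold p ~ 1/n. Asymptotically E[X] ~ (c³/6)·n^{3(1−α)} = (2³/6)·n^{1} → ∞; triangles are abundant w.h.p.

E[X] ≈ 28.111; in regime p = Θ(1/n^{2/3}) E[X] diverges (above the triangle threshold p ~ 1/n).


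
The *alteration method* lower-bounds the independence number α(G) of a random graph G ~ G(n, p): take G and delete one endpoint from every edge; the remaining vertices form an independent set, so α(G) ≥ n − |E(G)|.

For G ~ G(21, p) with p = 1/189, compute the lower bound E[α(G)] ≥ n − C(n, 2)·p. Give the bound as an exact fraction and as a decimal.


E[|E(G)|] = C(21, 2)·p = 210 · (1/189) = 10/9.
E[α(G)] ≥ n − E[|E(G)|] = 21 − 10/9 = 179/9.
Numerically: ≈ 19.888889.
(This is only a lower bound; the true E[α(G)] may be larger.)

E[α(G)] ≥ 179/9 ≈ 19.888889.


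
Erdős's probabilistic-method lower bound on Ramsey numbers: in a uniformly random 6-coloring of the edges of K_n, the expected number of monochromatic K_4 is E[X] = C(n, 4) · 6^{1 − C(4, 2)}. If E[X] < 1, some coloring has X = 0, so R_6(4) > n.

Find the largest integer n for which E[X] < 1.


We need C(n, 4) · 6^{1 − 6} < 1, i.e. C(n, 4) < 6^{6 − 1} = 7776.
Check values of n near the boundary:
  n = 17: C(17, 4) = 2380; 2380 < 7776? YES
  n = 18: C(18, 4) = 3060; 3060 < 7776? YES
  n = 19: C(19, 4) = 3876; 3876 < 7776? YES
  n = 20: C(20, 4) = 4845; 4845 < 7776? YES
  n = 21: C(21, 4) = 5985; 5985 < 7776? YES
  n = 22: C(22, 4) = 7315; 7315 < 7776? YES
  n = 23: C(23, 4) = 8855; 8855 < 7776? NO
  n = 24: C(24, 4) = 10626; 10626 < 7776? NO
The largest n with C(n, 4) < 7776 is n = 22 (where E[X] = 7315/7776 ≈ 0.9407150). Hence R_6(4) > 22, i.e. R_6(4) ≥ 23.

Largest n = 22; hence R_6(4) > 22.


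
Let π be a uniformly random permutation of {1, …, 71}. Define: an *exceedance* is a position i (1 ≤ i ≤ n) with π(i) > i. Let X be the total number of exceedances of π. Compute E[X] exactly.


Write X = Σ_{i=1}^{71} X_i, where X_i = 1_{π(i) > i}.
For each fixed i, π(i) is uniform over {1, …, 71} (marginal of a uniform permutation), so P[π(i) > i] = (n − i)/n. Summing: Σ_{i=1}^{71} (n − i)/n = (0 + 1 + … + 70)/71 = 71(71 − 1)/(2·71) = (71 − 1)/2.
Hence E[X] = Σ_{i=1}^{71} (71 − i)/71 = 35 ≈ 35.0000.

E[X] = 35 = 35.0000.


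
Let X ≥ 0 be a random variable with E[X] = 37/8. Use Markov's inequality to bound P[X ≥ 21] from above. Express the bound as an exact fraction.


μ = E[X] = 37/8, a = 21.
Markov: P[X ≥ 21] ≤ μ/a = (37/8)/21 = 37/168.
Numerically: ≈ 0.220.
(Since a = 21 > μ = 4.625, the bound 37/168 is < 1 and informative.)

P[X ≥ 21] ≤ 37/168 ≈ 0.220.


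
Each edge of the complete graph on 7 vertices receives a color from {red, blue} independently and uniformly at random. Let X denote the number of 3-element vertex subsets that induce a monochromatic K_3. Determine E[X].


Let X = Σ_S X_S over the C(7, 3) = 35 subsets S of size 3, where X_S = 1 if the K_3 on S is monochromatic.
For a fixed S, the K_3 on S has C(3, 2) = 3 edges. P[all 3 edges red] = (1/2)^3, and likewise for blue, so P[monochromatic] = 2·(1/2)^3 = 2^{1 − 3} = 1/4.
By linearity: E[X] = C(7, 3) · 2^{1 − 3} = 35 · 1/4 = 35/4.
Numerically: E[X] ≈ 8.75000.

E[X] = C(7,3)·2^(1−C(3,2)) = 35/4 ≈ 8.75000.


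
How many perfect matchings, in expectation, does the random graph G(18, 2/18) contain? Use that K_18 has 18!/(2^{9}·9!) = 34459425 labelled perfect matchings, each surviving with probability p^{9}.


K_18 has 18!/(2^{9}·9!) = 34459425 labelled perfect matchings.
For each such perfect matching H, let X_H = 1 if all 9 edges of H are present in G. Then P[X_H = 1] = p^{9} = (1/9)^{9} = 1/387420489.
By linearity of expectation: E[X] = Σ_H E[X_H] = 34459425 · p^{9} = 34459425 · 1/387420489 = 425425/4782969.
Numerically: E[X] ≈ 0.08895.

E[X] = 34459425 · (1/9)^{9} = 425425/4782969 ≈ 0.08895.


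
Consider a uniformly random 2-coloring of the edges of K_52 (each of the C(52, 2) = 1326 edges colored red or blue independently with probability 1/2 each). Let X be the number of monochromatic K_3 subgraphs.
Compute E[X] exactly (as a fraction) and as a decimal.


Let X = Σ_S X_S over the C(52, 3) = 22100 subsets S of size 3, where X_S = 1 if the K_3 on S is monochromatic.
For a fixed S, the K_3 on S has C(3, 2) = 3 edges. P[all 3 edges red] = (1/2)^3, and likewise for blue, so P[monochromatic] = 2·(1/2)^3 = 2^{1 − 3} = 1/4.
By linearity: E[X] = C(52, 3) · 2^{1 − 3} = 22100 · 1/4 = 5525.
Numerically: E[X] ≈ 5525.0000.

E[X] = C(52,3)·2^(1−C(3,2)) = 5525 ≈ 5525.0000.


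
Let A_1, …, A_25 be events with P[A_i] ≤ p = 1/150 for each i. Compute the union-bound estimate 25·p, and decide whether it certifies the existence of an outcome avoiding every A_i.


Union bound: P[∪_{i=1}^{25} A_i] ≤ Σ_i P[A_i] ≤ 25·p = 25·(1/150) = 1/6.
Numerically: 1/6 ≈ 0.167.
Is 1/6 < 1? YES.
Since P[∪ A_i] ≤ 1/6 < 1, the complement has P[∩ A_i^c] ≥ 1 − 1/6 = 5/6 > 0, so some outcome avoids every A_i.

25·p = 1/6 ≈ 0.167; existence CERTIFIED by the union bound.


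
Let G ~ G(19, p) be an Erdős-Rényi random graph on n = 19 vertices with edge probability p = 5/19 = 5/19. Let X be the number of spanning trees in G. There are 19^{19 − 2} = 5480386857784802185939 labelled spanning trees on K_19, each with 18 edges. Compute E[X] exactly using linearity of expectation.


K_19 has 19^{19 − 2} = 5480386857784802185939 labelled spanning trees.
For each such spanning tree H, let X_H = 1 if all 18 edges of H are present in G. Then P[X_H = 1] = p^{18} = (5/19)^{18} = 3814697265625/104127350297911241532841.
By linearity of expectation: E[X] = Σ_H E[X_H] = 5480386857784802185939 · p^{18} = 5480386857784802185939 · 3814697265625/104127350297911241532841 = 3814697265625/19.
Numerically: E[X] ≈ 2.01e+11.

E[X] = 5480386857784802185939 · (5/19)^{18} = 3814697265625/19 ≈ 2.01e+11.


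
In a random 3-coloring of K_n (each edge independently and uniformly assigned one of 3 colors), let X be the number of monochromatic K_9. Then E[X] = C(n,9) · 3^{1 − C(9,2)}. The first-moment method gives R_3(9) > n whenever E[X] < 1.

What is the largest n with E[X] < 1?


We need C(n, 9) · 3^{1 − 36} < 1, i.e. C(n, 9) < 3^{36 − 1} = 50031545098999707.
Check values of n near the boundary:
  n = 296: C(296, 9) = 42513789098994080; 42513789098994080 < 50031545098999707? YES
  n = 297: C(297, 9) = 43842345008337645; 43842345008337645 < 50031545098999707? YES
  n = 298: C(298, 9) = 45207677551849890; 45207677551849890 < 50031545098999707? YES
  n = 299: C(299, 9) = 46610674441390059; 46610674441390059 < 50031545098999707? YES
  n = 300: C(300, 9) = 48052241692154700; 48052241692154700 < 50031545098999707? YES
  n = 301: C(301, 9) = 49533303936090975; 49533303936090975 < 50031545098999707? YES
  n = 302: C(302, 9) = 51054804739588650; 51054804739588650 < 50031545098999707? NO
  n = 303: C(303, 9) = 52617706925494425; 52617706925494425 < 50031545098999707? NO
  n = 304: C(304, 9) = 54222992899492560; 54222992899492560 < 50031545098999707? NO
The largest n with C(n, 9) < 50031545098999707 is n = 301 (where E[X] = 16511101312030325/16677181699666569 ≈ 0.99004). Hence R_3(9) > 301, i.e. R_3(9) ≥ 302.

Largest n = 301; hence R_3(9) > 301.


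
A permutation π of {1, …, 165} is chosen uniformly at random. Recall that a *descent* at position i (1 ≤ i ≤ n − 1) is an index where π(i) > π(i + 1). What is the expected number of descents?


Write X = Σ X_I over i = 1, …, 164, with X_I the indicator of one descent.
There are 164 indicators.
For each fixed i, the pair (π(i), π(i+1)) is a uniformly random ordered pair of distinct values from {1, …, 165}; by symmetry P[π(i) > π(i+1)] = 1/2.
By linearity: E[X] = 164 · (1/2) = (165 − 1) · (1/2) = 82 ≈ 82.000.

E[X] = 82 = 82.000.


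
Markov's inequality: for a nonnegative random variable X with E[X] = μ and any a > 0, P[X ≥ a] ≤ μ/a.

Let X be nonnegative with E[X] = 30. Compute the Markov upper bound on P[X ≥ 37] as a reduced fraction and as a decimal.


μ = E[X] = 30, a = 37.
Markov: P[X ≥ 37] ≤ μ/a = (30)/37 = 30/37.
Numerically: ≈ 0.8108.
(Since a = 37 > μ = 30.0000, the bound 30/37 is < 1 and informative.)

P[X ≥ 37] ≤ 30/37 ≈ 0.8108.


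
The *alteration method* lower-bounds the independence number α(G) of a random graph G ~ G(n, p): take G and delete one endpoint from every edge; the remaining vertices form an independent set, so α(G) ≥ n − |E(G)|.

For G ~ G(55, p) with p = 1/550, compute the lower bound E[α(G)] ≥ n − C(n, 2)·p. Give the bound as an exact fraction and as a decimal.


E[|E(G)|] = C(55, 2)·p = 1485 · (1/550) = 27/10.
E[α(G)] ≥ n − E[|E(G)|] = 55 − 27/10 = 523/10.
Numerically: ≈ 52.3000.
(This is only a lower bound; the true E[α(G)] may be larger.)

E[α(G)] ≥ 523/10 ≈ 52.3000.


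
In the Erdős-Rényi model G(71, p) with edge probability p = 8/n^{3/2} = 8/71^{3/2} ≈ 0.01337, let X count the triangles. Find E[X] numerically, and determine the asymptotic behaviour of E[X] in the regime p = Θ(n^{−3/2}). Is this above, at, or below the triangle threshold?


Number of potential triangles: C(71, 3) = 57155.
Each occurs with probability p³ ≈ (0.01337)³ ≈ 2.391153e-06.
By linearity: E[X] = C(71, 3)·p³ ≈ 57155 · 2.391153e-06 ≈ 0.1367.
Since α = 3/2 > 1, p = c/n^{3/2} = o(1/n) is below the triangle threshold p ~ 1/n. Asymptotically E[X] ~ (c³/6)·n^{3(1−α)} = (8³/6)·n^{-1.5} → 0, so by Markov's inequality G has no triangles w.h.p.

E[X] ≈ 0.1367; in regime p = Θ(1/n^{3/2}) E[X] tends to 0 (below the triangle threshold p ~ 1/n).


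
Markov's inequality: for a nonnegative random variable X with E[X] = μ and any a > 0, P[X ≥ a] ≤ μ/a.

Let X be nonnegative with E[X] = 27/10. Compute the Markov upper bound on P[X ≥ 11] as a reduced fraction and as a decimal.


μ = E[X] = 27/10, a = 11.
Markov: P[X ≥ 11] ≤ μ/a = (27/10)/11 = 27/110.
Numerically: ≈ 0.245.
(Since a = 11 > μ = 2.700, the bound 27/110 is < 1 and informative.)

P[X ≥ 11] ≤ 27/110 ≈ 0.245.


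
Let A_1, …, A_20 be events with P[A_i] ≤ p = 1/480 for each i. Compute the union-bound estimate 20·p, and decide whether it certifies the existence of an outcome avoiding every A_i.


Union bound: P[∪_{i=1}^{20} A_i] ≤ Σ_i P[A_i] ≤ 20·p = 20·(1/480) = 1/24.
Numerically: 1/24 ≈ 0.041667.
Is 1/24 < 1? YES.
Since P[∪ A_i] ≤ 1/24 < 1, the complement has P[∩ A_i^c] ≥ 1 − 1/24 = 23/24 > 0, so some outcome avoids every A_i.

20·p = 1/24 ≈ 0.041667; existence CERTIFIED by the union bound.


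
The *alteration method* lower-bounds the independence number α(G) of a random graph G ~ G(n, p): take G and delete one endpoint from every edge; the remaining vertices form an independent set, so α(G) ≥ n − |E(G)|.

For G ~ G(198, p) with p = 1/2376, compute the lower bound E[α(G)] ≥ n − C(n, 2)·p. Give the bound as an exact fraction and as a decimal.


E[|E(G)|] = C(198, 2)·p = 19503 · (1/2376) = 197/24.
E[α(G)] ≥ n − E[|E(G)|] = 198 − 197/24 = 4555/24.
Numerically: ≈ 189.792.
(This is only a lower bound; the true E[α(G)] may be larger.)

E[α(G)] ≥ 4555/24 ≈ 189.792.


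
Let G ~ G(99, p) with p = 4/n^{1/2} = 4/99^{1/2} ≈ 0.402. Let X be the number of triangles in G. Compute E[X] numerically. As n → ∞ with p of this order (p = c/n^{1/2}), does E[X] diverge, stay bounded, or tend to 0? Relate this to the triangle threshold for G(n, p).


Number of potential triangles: C(99, 3) = 156849.
Each occurs with probability p³ ≈ (0.402)³ ≈ 6.497214e-02.
By linearity: E[X] = C(99, 3)·p³ ≈ 156849 · 6.497214e-02 ≈ 10190.8154.
Since α = 1/2 < 1, p = c/n^{1/2} ≫ 1/n is above the triangle threshold p ~ 1/n. Asymptotically E[X] ~ (c³/6)·n^{3(1−α)} = (4³/6)·n^{1.5} → ∞; triangles are abundant w.h.p.

E[X] ≈ 10190.8154; in regime p = Θ(1/n^{1/2}) E[X] diverges (above the triangle threshold p ~ 1/n).


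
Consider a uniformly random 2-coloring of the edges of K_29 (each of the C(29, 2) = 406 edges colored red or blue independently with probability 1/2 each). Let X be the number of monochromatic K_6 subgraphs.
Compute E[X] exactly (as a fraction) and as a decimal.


Let X = Σ_S X_S over the C(29, 6) = 475020 subsets S of size 6, where X_S = 1 if the K_6 on S is monochromatic.
For a fixed S, the K_6 on S has C(6, 2) = 15 edges. P[all 15 edges red] = (1/2)^15, and likewise for blue, so P[monochromatic] = 2·(1/2)^15 = 2^{1 − 15} = 1/16384.
By linearity: E[X] = C(29, 6) · 2^{1 − 15} = 475020 · 1/16384 = 118755/4096.
Numerically: E[X] ≈ 28.9929.

E[X] = C(29,6)·2^(1−C(6,2)) = 118755/4096 ≈ 28.9929.


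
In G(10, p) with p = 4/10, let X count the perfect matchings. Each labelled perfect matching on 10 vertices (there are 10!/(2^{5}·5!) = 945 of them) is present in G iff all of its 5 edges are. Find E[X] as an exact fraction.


K_10 has 10!/(2^{5}·5!) = 945 labelled perfect matchings.
For each such perfect matching H, let X_H = 1 if all 5 edges of H are present in G. Then P[X_H = 1] = p^{5} = (2/5)^{5} = 32/3125.
By linearity: E[X] = Σ_H E[X_H] = 945 · p^{5} = 945 · 32/3125 = 6048/625.
Numerically: E[X] ≈ 9.6768.

E[X] = 945 · (2/5)^{5} = 6048/625 ≈ 9.6768.


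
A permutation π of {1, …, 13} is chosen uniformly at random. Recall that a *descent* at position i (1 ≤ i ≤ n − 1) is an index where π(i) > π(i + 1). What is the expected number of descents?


Write X = Σ X_I over i = 1, …, 12, with X_I the indicator of one descent.
There are 12 indicators.
For each fixed i, the pair (π(i), π(i+1)) is a uniformly random ordered pair of distinct values from {1, …, 13}; by symmetry P[π(i) > π(i+1)] = 1/2.
By linearity: E[X] = 12 · (1/2) = (13 − 1) · (1/2) = 6 ≈ 6.000.

E[X] = 6 = 6.000.


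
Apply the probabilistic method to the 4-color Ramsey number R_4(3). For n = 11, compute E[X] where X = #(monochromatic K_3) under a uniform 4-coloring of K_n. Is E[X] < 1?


E[X] = C(11, 3) · 4^{1 − 3} = 165 · 4^{−2} = 165/16.
As a reduced fraction: E[X] = 165/16 ≈ 10.3125000.
Is E[X] < 1? NO.
Since E[X] ≥ 1, the first-moment bound is inconclusive at n = 11; it does NOT by itself certify R_4(3) > 11.

E[X] = 165/16 ≈ 10.3125000; E[X] ≥ 1; first-moment method inconclusive here.
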